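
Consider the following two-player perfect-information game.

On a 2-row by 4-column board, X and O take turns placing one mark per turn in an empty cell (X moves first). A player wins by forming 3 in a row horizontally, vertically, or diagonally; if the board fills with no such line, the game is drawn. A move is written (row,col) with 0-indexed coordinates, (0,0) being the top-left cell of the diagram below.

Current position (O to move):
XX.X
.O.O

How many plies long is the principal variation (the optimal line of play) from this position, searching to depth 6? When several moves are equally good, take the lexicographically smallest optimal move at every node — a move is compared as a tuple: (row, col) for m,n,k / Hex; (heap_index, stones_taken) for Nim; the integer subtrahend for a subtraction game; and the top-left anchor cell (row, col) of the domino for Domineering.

PV length from [XX.X/.O.O]: 1 ply

p1 O@[XX.X/.O.O]: (0,2)[XXOX/.O.O]+0 (1,0)[XX.X/OO.O]-1 (1,2)[XX.X/.OOO]+1*
p2 X@[XX.X/.OOO] terminal -1; root [XX.X/.O.O] d6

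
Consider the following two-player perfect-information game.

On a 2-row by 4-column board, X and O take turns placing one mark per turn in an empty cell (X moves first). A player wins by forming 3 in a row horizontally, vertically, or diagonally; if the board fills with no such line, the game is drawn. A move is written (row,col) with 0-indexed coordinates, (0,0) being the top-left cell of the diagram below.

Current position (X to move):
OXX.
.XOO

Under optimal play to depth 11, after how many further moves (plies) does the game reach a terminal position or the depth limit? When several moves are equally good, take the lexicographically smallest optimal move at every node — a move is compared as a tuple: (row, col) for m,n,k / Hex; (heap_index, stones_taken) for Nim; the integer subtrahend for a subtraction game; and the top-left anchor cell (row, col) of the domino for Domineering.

[OXX./.XOO] X move#1: (0,3):+1/OXXX/.XOO*, (1,0):+0/OXX./XXOO
[OXXX/.XOO] end (terminal -1, O#2); searched OXX./.XOO to 11

PV length from [OXX./.XOO]: 1 ply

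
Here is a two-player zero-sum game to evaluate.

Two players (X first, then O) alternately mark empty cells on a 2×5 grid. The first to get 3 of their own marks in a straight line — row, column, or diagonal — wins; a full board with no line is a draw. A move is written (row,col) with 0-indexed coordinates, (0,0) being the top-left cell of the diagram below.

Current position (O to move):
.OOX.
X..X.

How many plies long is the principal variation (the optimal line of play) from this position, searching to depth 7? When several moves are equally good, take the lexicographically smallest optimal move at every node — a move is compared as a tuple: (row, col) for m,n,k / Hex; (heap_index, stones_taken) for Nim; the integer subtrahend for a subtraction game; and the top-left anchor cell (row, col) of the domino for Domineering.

p1 O@[.OOX./X..X.]: (0,0)[OOOX./X..X.]+1* (0,4)[.OOXO/X..X.]+0 (1,1)[.OOX./XO.X.]+0 (1,2)[.OOX./X.OX.]+0 (1,4)[.OOX./X..XO]+0
p2 X@[OOOX./X..X.] terminal -1; root [.OOX./X..X.] d7

PV length from [.OOX./X..X.]: 1 ply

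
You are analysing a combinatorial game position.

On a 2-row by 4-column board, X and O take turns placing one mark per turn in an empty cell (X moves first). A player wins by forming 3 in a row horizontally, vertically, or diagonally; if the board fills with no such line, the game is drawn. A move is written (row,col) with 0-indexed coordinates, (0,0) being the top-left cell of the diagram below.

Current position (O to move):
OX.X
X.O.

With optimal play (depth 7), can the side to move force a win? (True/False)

ply 1, O at OX.X/X.O. | (0,2)=+0→OXOX/X.O.*; (1,1)=-1→OX.X/XOO.; (1,3)=-1→OX.X/X.OO
ply 2, X at OXOX/X.O. | (1,1)=+0→OXOX/XXO.*; (1,3)=+0→OXOX/X.OX
ply 3, O at OXOX/XXO. | (1,3)=+0→OXOX/XXOO*
ply 4: OXOX/XXOO is terminal +0 (X); from OX.X/X.O. depth 7

O winning at [OX.X/X.O.]: False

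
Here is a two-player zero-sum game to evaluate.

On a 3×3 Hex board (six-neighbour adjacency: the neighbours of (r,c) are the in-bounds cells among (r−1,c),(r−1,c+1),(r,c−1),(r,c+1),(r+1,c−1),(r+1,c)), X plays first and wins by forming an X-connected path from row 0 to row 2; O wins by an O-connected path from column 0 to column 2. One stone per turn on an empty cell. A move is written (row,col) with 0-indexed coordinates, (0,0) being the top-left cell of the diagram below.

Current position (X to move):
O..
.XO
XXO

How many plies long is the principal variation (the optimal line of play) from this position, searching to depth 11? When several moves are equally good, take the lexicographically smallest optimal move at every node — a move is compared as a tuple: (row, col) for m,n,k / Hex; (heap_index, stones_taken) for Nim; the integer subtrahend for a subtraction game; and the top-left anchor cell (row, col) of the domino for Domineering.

PV length from [O../.XO/XXO]: 1 ply

p1 X@[O../.XO/XXO]: (0,1)[OX./.XO/XXO]+1* (0,2)[O.X/.XO/XXO]+1 (1,0)[O../XXO/XXO]+1
p2 O@[OX./.XO/XXO] terminal -1; root [O../.XO/XXO] d11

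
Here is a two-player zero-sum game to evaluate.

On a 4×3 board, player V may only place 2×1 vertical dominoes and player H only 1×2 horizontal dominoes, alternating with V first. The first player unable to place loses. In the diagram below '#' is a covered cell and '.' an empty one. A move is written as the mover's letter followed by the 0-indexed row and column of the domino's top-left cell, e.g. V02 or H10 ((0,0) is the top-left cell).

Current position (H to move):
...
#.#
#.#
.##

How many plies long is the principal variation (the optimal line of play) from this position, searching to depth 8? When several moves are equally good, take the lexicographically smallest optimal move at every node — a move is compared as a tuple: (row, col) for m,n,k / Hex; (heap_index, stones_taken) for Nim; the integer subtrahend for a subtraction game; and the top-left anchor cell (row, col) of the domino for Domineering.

PV length from [.../#.#/#.#/.##]: 2 plies

[.../#.#/#.#/.##] H move#1: H00:-1/##./#.#/#.#/.##*, H01:-1/.##/#.#/#.#/.##
[##./#.#/#.#/.##] V move#2: V11:+1/##./###/###/.##*
[##./###/###/.##] end (terminal -1, H#3); searched .../#.#/#.#/.## to 8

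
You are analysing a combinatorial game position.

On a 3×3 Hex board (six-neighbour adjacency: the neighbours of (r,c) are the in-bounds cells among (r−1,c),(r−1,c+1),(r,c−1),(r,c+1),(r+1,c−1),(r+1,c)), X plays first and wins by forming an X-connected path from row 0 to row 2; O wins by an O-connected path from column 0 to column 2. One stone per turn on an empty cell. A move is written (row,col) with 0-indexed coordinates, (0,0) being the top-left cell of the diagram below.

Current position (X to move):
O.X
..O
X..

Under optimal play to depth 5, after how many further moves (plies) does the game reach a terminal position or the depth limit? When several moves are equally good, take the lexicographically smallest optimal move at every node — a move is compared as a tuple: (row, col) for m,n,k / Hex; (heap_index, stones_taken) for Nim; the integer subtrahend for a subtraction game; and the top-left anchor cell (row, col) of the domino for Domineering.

ply 1, X at O.X/..O/X.. | (0,1)=+1→OXX/..O/X..*; (1,0)=+1→O.X/X.O/X..; (1,1)=+1→O.X/.XO/X..; (2,1)=-1→O.X/..O/XX.; (2,2)=-1→O.X/..O/X.X
ply 2, O at OXX/..O/X.. | (1,0)=-1→OXX/O.O/X..*; (1,1)=-1→OXX/.OO/X..; (2,1)=-1→OXX/..O/XO.; (2,2)=-1→OXX/..O/X.O
ply 3, X at OXX/O.O/X.. | (1,1)=+1→OXX/OXO/X..*; (2,1)=-1→OXX/O.O/XX.; (2,2)=-1→OXX/O.O/X.X
ply 4: OXX/OXO/X.. is terminal -1 (O); from O.X/..O/X.. depth 5

PV length from [O.X/..O/X..]: 3 plies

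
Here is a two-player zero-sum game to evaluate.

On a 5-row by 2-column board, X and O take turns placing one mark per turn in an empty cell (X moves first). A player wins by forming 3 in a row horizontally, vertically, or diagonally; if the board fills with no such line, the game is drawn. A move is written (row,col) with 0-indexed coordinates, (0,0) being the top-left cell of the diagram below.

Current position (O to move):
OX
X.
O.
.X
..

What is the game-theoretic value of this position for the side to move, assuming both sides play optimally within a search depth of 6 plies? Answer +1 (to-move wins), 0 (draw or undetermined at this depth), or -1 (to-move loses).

value(OX/X./O./.X/.., O) = 0

p1 O@[OX/X./O./.X/..]: (1,1)[OX/XO/O./.X/..]+0* (2,1)[OX/X./OO/.X/..]+0 (3,0)[OX/X./O./OX/..]+0 (4,0)[OX/X./O./.X/O.]+0 (4,1)[OX/X./O./.X/.O]+0
p2 X@[OX/XO/O./.X/..]: (2,1)[OX/XO/OX/.X/..]+0* (3,0)[OX/XO/O./XX/..]+0 (4,0)[OX/XO/O./.X/X.]+0 (4,1)[OX/XO/O./.X/.X]+0
p3 O@[OX/XO/OX/.X/..]: (3,0)[OX/XO/OX/OX/..]-1 (4,0)[OX/XO/OX/.X/O.]-1 (4,1)[OX/XO/OX/.X/.O]+0*
p4 X@[OX/XO/OX/.X/.O]: (3,0)[OX/XO/OX/XX/.O]+0* (4,0)[OX/XO/OX/.X/XO]+0
p5 O@[OX/XO/OX/XX/.O]: (4,0)[OX/XO/OX/XX/OO]+0*
p6 X@[OX/XO/OX/XX/OO] terminal +0; root [OX/X./O./.X/..] d6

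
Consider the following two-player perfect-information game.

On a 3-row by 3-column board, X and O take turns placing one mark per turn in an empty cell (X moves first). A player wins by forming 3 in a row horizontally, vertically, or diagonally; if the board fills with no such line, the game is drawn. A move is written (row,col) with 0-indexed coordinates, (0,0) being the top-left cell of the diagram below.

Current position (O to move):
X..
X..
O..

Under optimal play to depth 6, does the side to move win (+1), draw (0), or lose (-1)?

ply 1, O at X../X../O.. | (0,1)=-1→XO./X../O..; (0,2)=-1→X.O/X../O..; (1,1)=+0→X../XO./O..; (1,2)=+0→X../X.O/O..; (2,1)=+1→X../X../OO.*; (2,2)=+1→X../X../O.O
ply 2, X at X../X../OO. | (0,1)=-1→XX./X../OO.*; (0,2)=-1→X.X/X../OO.; (1,1)=-1→X../XX./OO.; (1,2)=-1→X../X.X/OO.; (2,2)=-1→X../X../OOX
ply 3, O at XX./X../OO. | (0,2)=+1→XXO/X../OO.*; (1,1)=-1→XX./XO./OO.; (1,2)=-1→XX./X.O/OO.; (2,2)=+1→XX./X../OOO
ply 4, X at XXO/X../OO. | (1,1)=-1→XXO/XX./OO.*; (1,2)=-1→XXO/X.X/OO.; (2,2)=-1→XXO/X../OOX
ply 5, O at XXO/XX./OO. | (1,2)=-1→XXO/XXO/OO.; (2,2)=+1→XXO/XX./OOO*
ply 6: XXO/XX./OOO is terminal -1 (X); from X../X../O.. depth 6

value(X../X../O.., O) = +1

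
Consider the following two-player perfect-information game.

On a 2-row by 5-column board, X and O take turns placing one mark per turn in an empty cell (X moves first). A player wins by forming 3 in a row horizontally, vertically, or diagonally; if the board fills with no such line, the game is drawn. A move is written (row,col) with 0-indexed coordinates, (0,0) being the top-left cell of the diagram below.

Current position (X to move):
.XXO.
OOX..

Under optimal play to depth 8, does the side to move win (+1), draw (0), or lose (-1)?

ply 1, X at .XXO./OOX.. | (0,0)=+1→XXXO./OOX..*; (0,4)=+0→.XXOX/OOX..; (1,3)=+1→.XXO./OOXX.; (1,4)=+1→.XXO./OOX.X
ply 2: XXXO./OOX.. is terminal -1 (O); from .XXO./OOX.. depth 8

value(.XXO./OOX.., X) = +1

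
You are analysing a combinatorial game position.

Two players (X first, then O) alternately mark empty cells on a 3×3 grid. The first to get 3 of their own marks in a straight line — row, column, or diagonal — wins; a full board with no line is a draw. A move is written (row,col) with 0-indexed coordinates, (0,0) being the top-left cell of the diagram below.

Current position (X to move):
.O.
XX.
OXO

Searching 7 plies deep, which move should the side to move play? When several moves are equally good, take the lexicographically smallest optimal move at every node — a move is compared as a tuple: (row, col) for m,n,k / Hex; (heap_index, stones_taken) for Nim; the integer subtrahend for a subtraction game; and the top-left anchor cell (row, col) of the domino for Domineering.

X's best at [.O./XX./OXO]: (1,2)

ply 1, X at .O./XX./OXO | (0,0)=+0→XO./XX./OXO; (0,2)=+0→.OX/XX./OXO; (1,2)=+1→.O./XXX/OXO*
ply 2: .O./XXX/OXO is terminal -1 (O); from .O./XX./OXO depth 7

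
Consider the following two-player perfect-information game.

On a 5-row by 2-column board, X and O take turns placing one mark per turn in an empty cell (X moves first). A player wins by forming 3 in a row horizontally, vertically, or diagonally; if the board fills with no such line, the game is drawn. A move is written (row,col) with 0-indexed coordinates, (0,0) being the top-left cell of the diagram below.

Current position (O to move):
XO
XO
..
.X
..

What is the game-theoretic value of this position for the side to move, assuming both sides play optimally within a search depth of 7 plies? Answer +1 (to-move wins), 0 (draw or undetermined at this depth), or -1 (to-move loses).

value(XO/XO/../.X/.., O) = +1

[XO/XO/../.X/..] O move#1: (2,0):+0/XO/XO/O./.X/.., (2,1):+1/XO/XO/.O/.X/..*, (3,0):-1/XO/XO/../OX/.., (4,0):-1/XO/XO/../.X/O., (4,1):-1/XO/XO/../.X/.O
[XO/XO/.O/.X/..] end (terminal -1, X#2); searched XO/XO/../.X/.. to 7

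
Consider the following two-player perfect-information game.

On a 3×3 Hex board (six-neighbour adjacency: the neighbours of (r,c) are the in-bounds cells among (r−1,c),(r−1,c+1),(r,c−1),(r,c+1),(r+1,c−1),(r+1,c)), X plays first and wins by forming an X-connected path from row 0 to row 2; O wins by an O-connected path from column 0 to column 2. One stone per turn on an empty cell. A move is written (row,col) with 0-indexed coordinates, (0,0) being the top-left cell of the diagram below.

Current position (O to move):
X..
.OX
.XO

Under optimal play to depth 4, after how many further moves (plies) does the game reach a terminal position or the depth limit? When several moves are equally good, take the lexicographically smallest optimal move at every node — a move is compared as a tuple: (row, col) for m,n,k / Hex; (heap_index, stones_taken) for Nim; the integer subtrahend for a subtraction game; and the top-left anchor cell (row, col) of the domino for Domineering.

PV length from [X../.OX/.XO]: 3 plies

p1 O@[X../.OX/.XO]: (0,1)[XO./.OX/.XO]-1 (0,2)[X.O/.OX/.XO]+1* (1,0)[X../OOX/.XO]-1 (2,0)[X../.OX/OXO]-1
p2 X@[X.O/.OX/.XO]: (0,1)[XXO/.OX/.XO]-1* (1,0)[X.O/XOX/.XO]-1 (2,0)[X.O/.OX/XXO]-1
p3 O@[XXO/.OX/.XO]: (1,0)[XXO/OOX/.XO]+1* (2,0)[XXO/.OX/OXO]+1
p4 X@[XXO/OOX/.XO] terminal -1; root [X../.OX/.XO] d4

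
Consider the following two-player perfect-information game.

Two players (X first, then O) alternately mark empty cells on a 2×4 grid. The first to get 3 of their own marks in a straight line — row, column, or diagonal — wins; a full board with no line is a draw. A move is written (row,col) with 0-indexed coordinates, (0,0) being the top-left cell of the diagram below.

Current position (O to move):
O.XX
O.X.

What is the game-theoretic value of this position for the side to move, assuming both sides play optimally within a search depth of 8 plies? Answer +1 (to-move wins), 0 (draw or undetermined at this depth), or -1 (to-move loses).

value(O.XX/O.X., O) = 0

[O.XX/O.X.] O move#1: (0,1):+0/OOXX/O.X.*, (1,1):-1/O.XX/OOX., (1,3):-1/O.XX/O.XO
[OOXX/O.X.] X move#2: (1,1):+0/OOXX/OXX.*, (1,3):+0/OOXX/O.XX
[OOXX/OXX.] O move#3: (1,3):+0/OOXX/OXXO*
[OOXX/OXXO] end (terminal +0, X#4); searched O.XX/O.X. to 8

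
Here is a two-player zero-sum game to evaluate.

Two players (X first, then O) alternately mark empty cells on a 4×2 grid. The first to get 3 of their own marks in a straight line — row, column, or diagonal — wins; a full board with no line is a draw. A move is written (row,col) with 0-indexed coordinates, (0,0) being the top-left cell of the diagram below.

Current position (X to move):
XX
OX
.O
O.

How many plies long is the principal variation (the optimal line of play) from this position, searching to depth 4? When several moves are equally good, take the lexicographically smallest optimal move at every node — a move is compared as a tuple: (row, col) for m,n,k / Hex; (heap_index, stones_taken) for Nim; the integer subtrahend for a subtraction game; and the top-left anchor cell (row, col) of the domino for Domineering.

PV length from [XX/OX/.O/O.]: 2 plies

[XX/OX/.O/O.] X move#1: (2,0):+0/XX/OX/XO/O.*, (3,1):-1/XX/OX/.O/OX
[XX/OX/XO/O.] O move#2: (3,1):+0/XX/OX/XO/OO*
[XX/OX/XO/OO] end (terminal +0, X#3); searched XX/OX/.O/O. to 4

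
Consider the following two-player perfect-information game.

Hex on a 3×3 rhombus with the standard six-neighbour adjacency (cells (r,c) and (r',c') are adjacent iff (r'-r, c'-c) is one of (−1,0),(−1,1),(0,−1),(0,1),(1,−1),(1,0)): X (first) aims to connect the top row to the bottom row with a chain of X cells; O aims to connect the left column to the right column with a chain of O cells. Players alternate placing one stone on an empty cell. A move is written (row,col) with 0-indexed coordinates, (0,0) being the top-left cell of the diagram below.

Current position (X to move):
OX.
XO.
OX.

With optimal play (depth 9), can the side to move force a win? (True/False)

[OX./XO./OX.] X move#1: (0,2):-1/OXX/XO./OX.*, (1,2):-1/OX./XOX/OX., (2,2):-1/OX./XO./OXX
[OXX/XO./OX.] O move#2: (1,2):+1/OXX/XOO/OX.*, (2,2):-1/OXX/XO./OXO
[OXX/XOO/OX.] end (terminal -1, X#3); searched OX./XO./OX. to 9

X winning at [OX./XO./OX.]: False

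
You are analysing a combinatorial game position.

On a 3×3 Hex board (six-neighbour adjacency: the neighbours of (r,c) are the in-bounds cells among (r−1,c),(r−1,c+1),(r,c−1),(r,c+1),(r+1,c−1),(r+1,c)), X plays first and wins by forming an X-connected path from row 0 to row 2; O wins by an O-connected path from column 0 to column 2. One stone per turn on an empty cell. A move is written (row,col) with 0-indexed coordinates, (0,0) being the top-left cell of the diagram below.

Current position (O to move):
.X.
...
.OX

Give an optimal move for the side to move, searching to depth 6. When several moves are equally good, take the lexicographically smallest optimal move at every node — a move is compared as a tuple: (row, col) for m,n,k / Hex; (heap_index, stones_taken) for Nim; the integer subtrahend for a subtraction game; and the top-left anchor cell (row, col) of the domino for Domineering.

p1 O@[.X./.../.OX]: (0,0)[OX./.../.OX]-1 (0,2)[.XO/.../.OX]-1 (1,0)[.X./O../.OX]-1 (1,1)[.X./.O./.OX]+1* (1,2)[.X./..O/.OX]-1 (2,0)[.X./.../OOX]-1
p2 X@[.X./.O./.OX]: (0,0)[XX./.O./.OX]-1* (0,2)[.XX/.O./.OX]-1 (1,0)[.X./XO./.OX]-1 (1,2)[.X./.OX/.OX]-1 (2,0)[.X./.O./XOX]-1
p3 O@[XX./.O./.OX]: (0,2)[XXO/.O./.OX]+1* (1,0)[XX./OO./.OX]+1 (1,2)[XX./.OO/.OX]+1 (2,0)[XX./.O./OOX]+1
p4 X@[XXO/.O./.OX]: (1,0)[XXO/XO./.OX]-1* (1,2)[XXO/.OX/.OX]-1 (2,0)[XXO/.O./XOX]-1
p5 O@[XXO/XO./.OX]: (1,2)[XXO/XOO/.OX]-1 (2,0)[XXO/XO./OOX]+1*
p6 X@[XXO/XO./OOX] terminal -1; root [.X./.../.OX] d6

O's best at [.X./.../.OX]: (1,1)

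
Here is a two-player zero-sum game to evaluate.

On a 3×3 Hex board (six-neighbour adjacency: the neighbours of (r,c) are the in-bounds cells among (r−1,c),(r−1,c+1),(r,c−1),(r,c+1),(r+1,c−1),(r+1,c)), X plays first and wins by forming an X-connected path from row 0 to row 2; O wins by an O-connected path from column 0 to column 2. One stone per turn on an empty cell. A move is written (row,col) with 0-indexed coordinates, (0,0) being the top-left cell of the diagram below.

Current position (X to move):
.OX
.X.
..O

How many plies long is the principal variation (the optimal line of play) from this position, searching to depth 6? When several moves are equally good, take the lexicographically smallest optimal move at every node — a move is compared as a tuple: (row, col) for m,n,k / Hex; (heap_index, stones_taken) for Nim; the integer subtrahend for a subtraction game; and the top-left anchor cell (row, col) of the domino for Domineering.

PV length from [.OX/.X./..O]: 5 plies

ply 1, X at .OX/.X./..O | (0,0)=+1→XOX/.X./..O*; (1,0)=+1→.OX/XX./..O; (1,2)=+1→.OX/.XX/..O; (2,0)=+1→.OX/.X./X.O; (2,1)=+1→.OX/.X./.XO
ply 2, O at XOX/.X./..O | (1,0)=-1→XOX/OX./..O*; (1,2)=-1→XOX/.XO/..O; (2,0)=-1→XOX/.X./O.O; (2,1)=-1→XOX/.X./.OO
ply 3, X at XOX/OX./..O | (1,2)=+1→XOX/OXX/..O*; (2,0)=+1→XOX/OX./X.O; (2,1)=+1→XOX/OX./.XO
ply 4, O at XOX/OXX/..O | (2,0)=-1→XOX/OXX/O.O*; (2,1)=-1→XOX/OXX/.OO
ply 5, X at XOX/OXX/O.O | (2,1)=+1→XOX/OXX/OXO*
ply 6: XOX/OXX/OXO is terminal -1 (O); from .OX/.X./..O depth 6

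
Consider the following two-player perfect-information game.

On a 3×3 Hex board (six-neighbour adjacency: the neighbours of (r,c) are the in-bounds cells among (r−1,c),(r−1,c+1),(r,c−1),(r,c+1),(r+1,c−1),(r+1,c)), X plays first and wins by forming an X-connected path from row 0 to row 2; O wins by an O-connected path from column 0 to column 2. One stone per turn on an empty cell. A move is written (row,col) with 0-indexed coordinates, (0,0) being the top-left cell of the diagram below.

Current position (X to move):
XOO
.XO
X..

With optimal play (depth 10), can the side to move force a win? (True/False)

X winning at [XOO/.XO/X..]: True

p1 X@[XOO/.XO/X..]: (1,0)[XOO/XXO/X..]+1* (2,1)[XOO/.XO/XX.]-1 (2,2)[XOO/.XO/X.X]-1
p2 O@[XOO/XXO/X..] terminal -1; root [XOO/.XO/X..] d10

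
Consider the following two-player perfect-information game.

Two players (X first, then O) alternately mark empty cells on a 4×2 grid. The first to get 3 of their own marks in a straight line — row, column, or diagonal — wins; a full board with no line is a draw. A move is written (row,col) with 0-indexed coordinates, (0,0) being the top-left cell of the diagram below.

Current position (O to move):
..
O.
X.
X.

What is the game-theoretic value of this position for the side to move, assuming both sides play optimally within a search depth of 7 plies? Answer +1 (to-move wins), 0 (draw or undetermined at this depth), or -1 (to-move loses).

value(../O./X./X., O) = 0

[../O./X./X.] O move#1: (0,0):+0/O./O./X./X.*, (0,1):+0/.O/O./X./X., (1,1):+0/../OO/X./X., (2,1):+0/../O./XO/X., (3,1):+0/../O./X./XO
[O./O./X./X.] X move#2: (0,1):+0/OX/O./X./X.*, (1,1):+0/O./OX/X./X., (2,1):+0/O./O./XX/X., (3,1):+0/O./O./X./XX
[OX/O./X./X.] O move#3: (1,1):+0/OX/OO/X./X.*, (2,1):+0/OX/O./XO/X., (3,1):+0/OX/O./X./XO
[OX/OO/X./X.] X move#4: (2,1):+0/OX/OO/XX/X.*, (3,1):+0/OX/OO/X./XX
[OX/OO/XX/X.] O move#5: (3,1):+0/OX/OO/XX/XO*
[OX/OO/XX/XO] end (terminal +0, X#6); searched ../O./X./X. to 7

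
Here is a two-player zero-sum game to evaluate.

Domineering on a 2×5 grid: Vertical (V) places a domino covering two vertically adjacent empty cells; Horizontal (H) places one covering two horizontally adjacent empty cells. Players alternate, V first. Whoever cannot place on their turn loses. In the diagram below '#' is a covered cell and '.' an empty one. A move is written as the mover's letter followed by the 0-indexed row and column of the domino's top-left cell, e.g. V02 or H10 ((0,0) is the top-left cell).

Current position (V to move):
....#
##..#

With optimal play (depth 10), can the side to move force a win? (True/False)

V winning at [....#/##..#]: True

p1 V@[....#/##..#]: V02[..#.#/###.#]+1* V03[...##/##.##]-1
p2 H@[..#.#/###.#]: H00[###.#/###.#]-1*
p3 V@[###.#/###.#]: V03[#####/#####]+1*
p4 H@[#####/#####] terminal -1; root [....#/##..#] d10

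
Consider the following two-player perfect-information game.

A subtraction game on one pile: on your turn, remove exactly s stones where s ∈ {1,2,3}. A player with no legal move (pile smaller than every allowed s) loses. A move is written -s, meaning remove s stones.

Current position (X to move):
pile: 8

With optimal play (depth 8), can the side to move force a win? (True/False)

ply 1, X at 8 | -1=-1→7*; -2=-1→6; -3=-1→5
ply 2, O at 7 | -1=-1→6; -2=-1→5; -3=+1→4*
ply 3, X at 4 | -1=-1→3*; -2=-1→2; -3=-1→1
ply 4, O at 3 | -1=-1→2; -2=-1→1; -3=+1→0*
ply 5: 0 is terminal -1 (X); from 8 depth 8

X winning at [8]: False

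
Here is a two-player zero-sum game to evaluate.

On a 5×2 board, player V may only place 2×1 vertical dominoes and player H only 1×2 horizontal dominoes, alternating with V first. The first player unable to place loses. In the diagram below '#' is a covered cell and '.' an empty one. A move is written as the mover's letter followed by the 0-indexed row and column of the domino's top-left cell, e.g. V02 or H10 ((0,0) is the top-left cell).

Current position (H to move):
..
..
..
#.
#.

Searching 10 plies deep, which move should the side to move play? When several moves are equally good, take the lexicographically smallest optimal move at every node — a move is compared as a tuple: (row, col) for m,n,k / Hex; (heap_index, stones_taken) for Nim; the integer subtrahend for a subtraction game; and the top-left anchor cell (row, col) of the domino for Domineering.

H's best at [../../../#./#.]: H10

ply 1, H at ../../../#./#. | H00=-1→##/../../#./#.; H10=+1→../##/../#./#.*; H20=-1→../../##/#./#.
ply 2, V at ../##/../#./#. | V21=-1→../##/.#/##/#.*; V31=-1→../##/../##/##
ply 3, H at ../##/.#/##/#. | H00=+1→##/##/.#/##/#.*
ply 4: ##/##/.#/##/#. is terminal -1 (V); from ../../../#./#. depth 10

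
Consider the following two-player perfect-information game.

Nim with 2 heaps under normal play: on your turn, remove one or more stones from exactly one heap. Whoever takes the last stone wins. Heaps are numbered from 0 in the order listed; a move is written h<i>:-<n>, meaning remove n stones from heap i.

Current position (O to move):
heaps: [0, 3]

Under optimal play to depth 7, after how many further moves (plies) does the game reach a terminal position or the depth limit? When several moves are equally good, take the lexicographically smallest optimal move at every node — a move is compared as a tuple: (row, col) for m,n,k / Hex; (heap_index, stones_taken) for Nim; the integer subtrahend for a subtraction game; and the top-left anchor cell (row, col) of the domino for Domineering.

ply 1, O at (0,3) | h1:-1=-1→(0,2); h1:-2=-1→(0,1); h1:-3=+1→(0,0)*
ply 2: (0,0) is terminal -1 (X); from (0,3) depth 7

PV length from [(0,3)]: 1 ply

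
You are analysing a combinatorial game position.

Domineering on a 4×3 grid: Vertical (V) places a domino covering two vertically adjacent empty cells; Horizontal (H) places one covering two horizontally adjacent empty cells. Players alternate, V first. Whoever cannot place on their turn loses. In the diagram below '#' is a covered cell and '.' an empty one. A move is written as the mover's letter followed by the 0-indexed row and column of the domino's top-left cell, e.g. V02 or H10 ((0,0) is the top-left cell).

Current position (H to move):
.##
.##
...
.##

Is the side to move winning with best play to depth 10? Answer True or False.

H winning at [.##/.##/.../.##]: False

[.##/.##/.../.##] H move#1: H20:-1/.##/.##/##./.##*, H21:-1/.##/.##/.##/.##
[.##/.##/##./.##] V move#2: V00:+1/###/###/##./.##*
[###/###/##./.##] end (terminal -1, H#3); searched .##/.##/.../.## to 10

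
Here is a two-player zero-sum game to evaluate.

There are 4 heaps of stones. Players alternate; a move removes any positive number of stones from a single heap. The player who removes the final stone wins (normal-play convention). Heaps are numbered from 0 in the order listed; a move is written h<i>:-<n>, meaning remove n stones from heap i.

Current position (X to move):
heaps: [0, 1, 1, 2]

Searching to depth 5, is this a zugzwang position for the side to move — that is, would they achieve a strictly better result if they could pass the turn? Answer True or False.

p1 X@[(0,1,1,2)]: h1:-1[(0,0,1,2)]-1 h2:-1[(0,1,0,2)]-1 h3:-1[(0,1,1,1)]-1 h3:-2[(0,1,1,0)]+1*
p2 O@[(0,1,1,0)]: h1:-1[(0,0,1,0)]-1* h2:-1[(0,1,0,0)]-1
p3 X@[(0,0,1,0)]: h2:-1[(0,0,0,0)]+1*
p4 O@[(0,0,0,0)] terminal -1; root [(0,1,1,2)] d5
suppose X passes — search the same position with O to move:
pass> p1 O@[(0,1,1,2)]: h1:-1[(0,0,1,2)]-1 h2:-1[(0,1,0,2)]-1 h3:-1[(0,1,1,1)]-1 h3:-2[(0,1,1,0)]+1*
pass> p2 X@[(0,1,1,0)]: h1:-1[(0,0,1,0)]-1* h2:-1[(0,1,0,0)]-1
pass> p3 O@[(0,0,1,0)]: h2:-1[(0,0,0,0)]+1*
pass> p4 X@[(0,0,0,0)] terminal -1; root [(0,1,1,2)] d5
for X: play +1, pass -1

zugzwang((0,1,1,2), X) = False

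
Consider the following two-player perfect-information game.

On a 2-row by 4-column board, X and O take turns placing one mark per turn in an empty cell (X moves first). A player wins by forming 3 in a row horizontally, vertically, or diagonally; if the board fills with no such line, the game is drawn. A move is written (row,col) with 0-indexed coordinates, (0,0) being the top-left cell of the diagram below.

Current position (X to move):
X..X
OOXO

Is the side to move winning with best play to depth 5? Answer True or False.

ply 1, X at X..X/OOXO | (0,1)=+0→XX.X/OOXO*; (0,2)=+0→X.XX/OOXO
ply 2, O at XX.X/OOXO | (0,2)=+0→XXOX/OOXO*
ply 3: XXOX/OOXO is terminal +0 (X); from X..X/OOXO depth 5

X winning at [X..X/OOXO]: False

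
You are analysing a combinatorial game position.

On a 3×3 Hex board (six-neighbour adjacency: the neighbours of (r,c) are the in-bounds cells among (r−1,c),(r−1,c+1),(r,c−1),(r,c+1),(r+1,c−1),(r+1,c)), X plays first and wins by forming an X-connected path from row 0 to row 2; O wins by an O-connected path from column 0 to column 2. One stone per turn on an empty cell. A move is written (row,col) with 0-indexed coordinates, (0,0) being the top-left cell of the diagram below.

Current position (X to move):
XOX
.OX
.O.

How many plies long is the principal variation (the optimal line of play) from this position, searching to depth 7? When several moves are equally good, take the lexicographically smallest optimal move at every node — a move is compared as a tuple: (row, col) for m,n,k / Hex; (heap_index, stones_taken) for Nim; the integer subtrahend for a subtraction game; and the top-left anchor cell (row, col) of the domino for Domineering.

[XOX/.OX/.O.] X move#1: (1,0):+1/XOX/XOX/.O.*, (2,0):+1/XOX/.OX/XO., (2,2):+1/XOX/.OX/.OX
[XOX/XOX/.O.] O move#2: (2,0):-1/XOX/XOX/OO.*, (2,2):-1/XOX/XOX/.OO
[XOX/XOX/OO.] X move#3: (2,2):+1/XOX/XOX/OOX*
[XOX/XOX/OOX] end (terminal -1, O#4); searched XOX/.OX/.O. to 7

PV length from [XOX/.OX/.O.]: 3 plies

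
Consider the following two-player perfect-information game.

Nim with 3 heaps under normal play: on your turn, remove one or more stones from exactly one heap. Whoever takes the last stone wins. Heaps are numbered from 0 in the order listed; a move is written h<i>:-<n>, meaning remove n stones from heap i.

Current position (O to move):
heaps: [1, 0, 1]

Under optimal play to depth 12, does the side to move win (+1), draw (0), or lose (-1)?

value((1,0,1), O) = -1

ply 1, O at (1,0,1) | h0:-1=-1→(0,0,1)*; h2:-1=-1→(1,0,0)
ply 2, X at (0,0,1) | h2:-1=+1→(0,0,0)*
ply 3: (0,0,0) is terminal -1 (O); from (1,0,1) depth 12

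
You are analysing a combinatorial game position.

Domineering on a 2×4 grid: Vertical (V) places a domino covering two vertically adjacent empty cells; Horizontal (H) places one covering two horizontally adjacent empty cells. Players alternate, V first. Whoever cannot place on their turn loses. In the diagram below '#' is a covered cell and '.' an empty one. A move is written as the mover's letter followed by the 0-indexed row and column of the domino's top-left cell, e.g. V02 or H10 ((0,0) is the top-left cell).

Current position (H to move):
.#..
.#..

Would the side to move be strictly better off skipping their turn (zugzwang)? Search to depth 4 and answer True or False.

ply 1, H at .#../.#.. | H02=+1→.###/.#..*; H12=+1→.#../.###
ply 2, V at .###/.#.. | V00=-1→####/##..*
ply 3, H at ####/##.. | H12=+1→####/####*
ply 4: ####/#### is terminal -1 (V); from .#../.#.. depth 4
suppose H passes — search the same position with V to move:
pass> ply 1, V at .#../.#.. | V00=-1→##../##..; V02=+1→.##./.##.*; V03=+1→.#.#/.#.#
pass> ply 2: .##./.##. is terminal -1 (H); from .#../.#.. depth 4
for H: play +1, pass -1

zugzwang(.#../.#.., H) = False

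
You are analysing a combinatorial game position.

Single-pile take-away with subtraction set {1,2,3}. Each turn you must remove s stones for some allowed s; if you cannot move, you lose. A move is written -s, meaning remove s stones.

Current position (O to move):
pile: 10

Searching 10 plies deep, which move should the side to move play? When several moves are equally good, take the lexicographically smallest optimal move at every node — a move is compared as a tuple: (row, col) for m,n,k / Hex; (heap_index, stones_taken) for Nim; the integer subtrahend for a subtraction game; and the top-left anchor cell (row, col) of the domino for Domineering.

O's best at [10]: -2

p1 O@[10]: -1[9]-1 -2[8]+1* -3[7]-1
p2 X@[8]: -1[7]-1* -2[6]-1 -3[5]-1
p3 O@[7]: -1[6]-1 -2[5]-1 -3[4]+1*
p4 X@[4]: -1[3]-1* -2[2]-1 -3[1]-1
p5 O@[3]: -1[2]-1 -2[1]-1 -3[0]+1*
p6 X@[0] terminal -1; root [10] d10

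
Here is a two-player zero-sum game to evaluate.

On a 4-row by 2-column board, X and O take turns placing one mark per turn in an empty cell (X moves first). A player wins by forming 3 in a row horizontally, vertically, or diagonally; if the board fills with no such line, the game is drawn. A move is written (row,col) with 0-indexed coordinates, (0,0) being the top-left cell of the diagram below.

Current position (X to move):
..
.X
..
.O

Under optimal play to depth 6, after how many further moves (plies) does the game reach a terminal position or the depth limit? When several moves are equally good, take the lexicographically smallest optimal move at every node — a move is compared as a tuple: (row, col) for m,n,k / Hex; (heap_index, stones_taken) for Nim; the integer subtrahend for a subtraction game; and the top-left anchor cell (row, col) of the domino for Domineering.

ply 1, X at ../.X/../.O | (0,0)=+0→X./.X/../.O*; (0,1)=+0→.X/.X/../.O; (1,0)=+0→../XX/../.O; (2,0)=+0→../.X/X./.O; (2,1)=+0→../.X/.X/.O; (3,0)=+0→../.X/../XO
ply 2, O at X./.X/../.O | (0,1)=+0→XO/.X/../.O*; (1,0)=+0→X./OX/../.O; (2,0)=+0→X./.X/O./.O; (2,1)=+0→X./.X/.O/.O; (3,0)=+0→X./.X/../OO
ply 3, X at XO/.X/../.O | (1,0)=+0→XO/XX/../.O*; (2,0)=+0→XO/.X/X./.O; (2,1)=+0→XO/.X/.X/.O; (3,0)=+0→XO/.X/../XO
ply 4, O at XO/XX/../.O | (2,0)=+0→XO/XX/O./.O*; (2,1)=-1→XO/XX/.O/.O; (3,0)=-1→XO/XX/../OO
ply 5, X at XO/XX/O./.O | (2,1)=+0→XO/XX/OX/.O*; (3,0)=+0→XO/XX/O./XO
ply 6, O at XO/XX/OX/.O | (3,0)=+0→XO/XX/OX/OO*
ply 7: XO/XX/OX/OO is terminal +0 (X); from ../.X/../.O depth 6

PV length from [../.X/../.O]: 6 plies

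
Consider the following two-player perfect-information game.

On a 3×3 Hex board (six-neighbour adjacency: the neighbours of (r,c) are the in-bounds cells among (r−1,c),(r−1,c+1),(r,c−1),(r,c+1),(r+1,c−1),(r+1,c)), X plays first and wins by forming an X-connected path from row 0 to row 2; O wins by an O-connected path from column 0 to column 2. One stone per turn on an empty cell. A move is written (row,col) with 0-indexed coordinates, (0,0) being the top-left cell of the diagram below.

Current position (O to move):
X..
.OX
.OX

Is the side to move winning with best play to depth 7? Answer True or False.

O winning at [X../.OX/.OX]: True

[X../.OX/.OX] O move#1: (0,1):-1/XO./.OX/.OX, (0,2):+1/X.O/.OX/.OX*, (1,0):-1/X../OOX/.OX, (2,0):-1/X../.OX/OOX
[X.O/.OX/.OX] X move#2: (0,1):-1/XXO/.OX/.OX*, (1,0):-1/X.O/XOX/.OX, (2,0):-1/X.O/.OX/XOX
[XXO/.OX/.OX] O move#3: (1,0):+1/XXO/OOX/.OX*, (2,0):+1/XXO/.OX/OOX
[XXO/OOX/.OX] end (terminal -1, X#4); searched X../.OX/.OX to 7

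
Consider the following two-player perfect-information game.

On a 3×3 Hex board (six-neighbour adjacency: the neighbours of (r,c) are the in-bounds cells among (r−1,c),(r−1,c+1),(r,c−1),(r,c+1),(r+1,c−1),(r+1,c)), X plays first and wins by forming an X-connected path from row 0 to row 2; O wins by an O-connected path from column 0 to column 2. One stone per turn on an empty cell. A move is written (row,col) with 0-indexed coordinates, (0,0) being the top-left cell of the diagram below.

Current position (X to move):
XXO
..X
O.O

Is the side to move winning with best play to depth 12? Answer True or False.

p1 X@[XXO/..X/O.O]: (1,0)[XXO/X.X/O.O]-1* (1,1)[XXO/.XX/O.O]-1 (2,1)[XXO/..X/OXO]-1
p2 O@[XXO/X.X/O.O]: (1,1)[XXO/XOX/O.O]+1* (2,1)[XXO/X.X/OOO]+1
p3 X@[XXO/XOX/O.O] terminal -1; root [XXO/..X/O.O] d12

X winning at [XXO/..X/O.O]: False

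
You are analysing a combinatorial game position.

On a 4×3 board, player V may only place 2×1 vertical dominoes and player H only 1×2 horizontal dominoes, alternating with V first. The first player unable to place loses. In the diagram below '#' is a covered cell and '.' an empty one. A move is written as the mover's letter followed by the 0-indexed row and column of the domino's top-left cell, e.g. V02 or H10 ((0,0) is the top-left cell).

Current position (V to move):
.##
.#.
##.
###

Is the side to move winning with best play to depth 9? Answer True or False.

V winning at [.##/.#./##./###]: True

[.##/.#./##./###] V move#1: V00:+1/###/##./##./###*, V12:+1/.##/.##/###/###
[###/##./##./###] end (terminal -1, H#2); searched .##/.#./##./### to 9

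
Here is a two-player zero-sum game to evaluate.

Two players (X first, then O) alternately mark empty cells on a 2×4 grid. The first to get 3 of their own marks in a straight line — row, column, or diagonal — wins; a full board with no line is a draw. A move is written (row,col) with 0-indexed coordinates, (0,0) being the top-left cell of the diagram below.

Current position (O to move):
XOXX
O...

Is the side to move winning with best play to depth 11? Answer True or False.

[XOXX/O...] O move#1: (1,1):+0/XOXX/OO..*, (1,2):+0/XOXX/O.O., (1,3):+0/XOXX/O..O
[XOXX/OO..] X move#2: (1,2):+0/XOXX/OOX.*, (1,3):-1/XOXX/OO.X
[XOXX/OOX.] O move#3: (1,3):+0/XOXX/OOXO*
[XOXX/OOXO] end (terminal +0, X#4); searched XOXX/O... to 11

O winning at [XOXX/O...]: False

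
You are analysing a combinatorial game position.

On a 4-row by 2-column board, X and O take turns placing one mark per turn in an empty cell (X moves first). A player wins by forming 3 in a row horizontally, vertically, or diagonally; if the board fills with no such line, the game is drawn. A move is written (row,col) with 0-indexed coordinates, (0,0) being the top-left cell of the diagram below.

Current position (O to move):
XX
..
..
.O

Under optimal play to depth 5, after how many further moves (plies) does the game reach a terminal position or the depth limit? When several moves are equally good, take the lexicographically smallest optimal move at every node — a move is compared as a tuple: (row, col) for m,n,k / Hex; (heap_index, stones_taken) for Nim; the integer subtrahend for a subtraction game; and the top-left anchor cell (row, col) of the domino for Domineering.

[XX/../../.O] O move#1: (1,0):+0/XX/O./../.O*, (1,1):+0/XX/.O/../.O, (2,0):+0/XX/../O./.O, (2,1):+0/XX/../.O/.O, (3,0):+0/XX/../../OO
[XX/O./../.O] X move#2: (1,1):+0/XX/OX/../.O*, (2,0):+0/XX/O./X./.O, (2,1):+0/XX/O./.X/.O, (3,0):+0/XX/O./../XO
[XX/OX/../.O] O move#3: (2,0):-1/XX/OX/O./.O, (2,1):+0/XX/OX/.O/.O*, (3,0):-1/XX/OX/../OO
[XX/OX/.O/.O] X move#4: (2,0):+0/XX/OX/XO/.O*, (3,0):+0/XX/OX/.O/XO
[XX/OX/XO/.O] O move#5: (3,0):+0/XX/OX/XO/OO*
[XX/OX/XO/OO] end (terminal +0, X#6); searched XX/../../.O to 5

PV length from [XX/../../.O]: 5 plies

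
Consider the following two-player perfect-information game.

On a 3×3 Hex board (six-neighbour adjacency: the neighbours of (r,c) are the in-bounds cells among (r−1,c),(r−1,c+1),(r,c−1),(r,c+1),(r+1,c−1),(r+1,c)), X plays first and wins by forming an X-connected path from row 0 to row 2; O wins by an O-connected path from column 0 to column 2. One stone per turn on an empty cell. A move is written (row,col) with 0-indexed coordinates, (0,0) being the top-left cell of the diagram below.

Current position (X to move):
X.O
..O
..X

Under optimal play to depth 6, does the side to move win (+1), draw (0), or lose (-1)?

value(X.O/..O/..X, X) = +1

p1 X@[X.O/..O/..X]: (0,1)[XXO/..O/..X]-1 (1,0)[X.O/X.O/..X]-1 (1,1)[X.O/.XO/..X]+1* (2,0)[X.O/..O/X.X]-1 (2,1)[X.O/..O/.XX]-1
p2 O@[X.O/.XO/..X]: (0,1)[XOO/.XO/..X]-1* (1,0)[X.O/OXO/..X]-1 (2,0)[X.O/.XO/O.X]-1 (2,1)[X.O/.XO/.OX]-1
p3 X@[XOO/.XO/..X]: (1,0)[XOO/XXO/..X]+1* (2,0)[XOO/.XO/X.X]-1 (2,1)[XOO/.XO/.XX]-1
p4 O@[XOO/XXO/..X]: (2,0)[XOO/XXO/O.X]-1* (2,1)[XOO/XXO/.OX]-1
p5 X@[XOO/XXO/O.X]: (2,1)[XOO/XXO/OXX]+1*
p6 O@[XOO/XXO/OXX] terminal -1; root [X.O/..O/..X] d6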